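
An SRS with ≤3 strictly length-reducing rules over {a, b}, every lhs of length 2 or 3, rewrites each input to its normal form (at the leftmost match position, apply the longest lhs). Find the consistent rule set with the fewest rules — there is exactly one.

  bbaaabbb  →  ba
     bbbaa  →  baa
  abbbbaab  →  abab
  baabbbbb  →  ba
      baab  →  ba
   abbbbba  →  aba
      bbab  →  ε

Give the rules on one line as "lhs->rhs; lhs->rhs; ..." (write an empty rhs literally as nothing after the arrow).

aab->a; bb->; bba->b

  | bbaaabbb => baabbb => babb => ba
  | bbbaa => baa
  | abbbbaab => abbaab => abab
  | baabbbbb => babbbb => babb => ba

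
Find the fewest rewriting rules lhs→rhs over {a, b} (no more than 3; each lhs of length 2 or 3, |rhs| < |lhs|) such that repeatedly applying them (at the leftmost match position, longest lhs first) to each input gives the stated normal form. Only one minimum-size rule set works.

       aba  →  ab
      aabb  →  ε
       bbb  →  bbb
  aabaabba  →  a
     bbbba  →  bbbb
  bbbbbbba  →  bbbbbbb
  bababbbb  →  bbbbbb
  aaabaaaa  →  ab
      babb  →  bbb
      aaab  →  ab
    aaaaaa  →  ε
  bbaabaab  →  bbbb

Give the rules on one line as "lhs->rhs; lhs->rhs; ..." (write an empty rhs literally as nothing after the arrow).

  | aba => ab
  | aabb => aab => aa => ε
  | bbb
  | aabaabba => aaaabba => aabba => aaba => aaa => a

aa->; aab->aa; ba->b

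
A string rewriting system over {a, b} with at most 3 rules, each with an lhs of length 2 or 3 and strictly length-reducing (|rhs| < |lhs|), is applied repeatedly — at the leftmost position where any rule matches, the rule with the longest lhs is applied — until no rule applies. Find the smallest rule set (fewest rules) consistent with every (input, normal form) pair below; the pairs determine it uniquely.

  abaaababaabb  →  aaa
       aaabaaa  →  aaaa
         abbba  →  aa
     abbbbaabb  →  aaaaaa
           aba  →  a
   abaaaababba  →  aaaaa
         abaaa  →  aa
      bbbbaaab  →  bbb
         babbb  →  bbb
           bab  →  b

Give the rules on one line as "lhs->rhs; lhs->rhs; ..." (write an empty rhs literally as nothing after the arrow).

  | abaaababaabb => aababaabb => aabaabb => aabb => aaa
  | aaabaaa => aaaa
  | abbba => aaba => aa
  | abbbbaabb => aabbaabb => aaaaabb => aaaaaa

abb->aa; ba->; baa->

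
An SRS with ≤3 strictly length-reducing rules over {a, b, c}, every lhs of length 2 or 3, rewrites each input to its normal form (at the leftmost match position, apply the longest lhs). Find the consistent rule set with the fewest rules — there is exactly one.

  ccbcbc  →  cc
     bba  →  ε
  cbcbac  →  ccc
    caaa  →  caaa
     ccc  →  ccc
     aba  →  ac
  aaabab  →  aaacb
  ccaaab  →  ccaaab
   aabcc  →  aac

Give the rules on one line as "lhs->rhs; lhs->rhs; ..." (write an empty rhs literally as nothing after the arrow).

ba->c; bc->

  | ccbcbc => ccbc => cc
  | bba => bc => ε
  | cbcbac => cbac => ccc
  | caaa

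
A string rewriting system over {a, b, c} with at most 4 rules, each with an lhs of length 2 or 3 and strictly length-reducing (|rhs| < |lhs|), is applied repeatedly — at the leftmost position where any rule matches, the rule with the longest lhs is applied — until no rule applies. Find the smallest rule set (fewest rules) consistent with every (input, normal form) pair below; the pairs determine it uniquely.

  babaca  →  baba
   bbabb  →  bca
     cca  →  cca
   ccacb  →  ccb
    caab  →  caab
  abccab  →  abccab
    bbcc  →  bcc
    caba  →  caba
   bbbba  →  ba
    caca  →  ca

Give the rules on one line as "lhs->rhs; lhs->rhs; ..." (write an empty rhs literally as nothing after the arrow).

abb->ca; ac->; bb->b

  | babaca => baba
  | bbabb => babb => bca
  | cca
  | ccacb => ccb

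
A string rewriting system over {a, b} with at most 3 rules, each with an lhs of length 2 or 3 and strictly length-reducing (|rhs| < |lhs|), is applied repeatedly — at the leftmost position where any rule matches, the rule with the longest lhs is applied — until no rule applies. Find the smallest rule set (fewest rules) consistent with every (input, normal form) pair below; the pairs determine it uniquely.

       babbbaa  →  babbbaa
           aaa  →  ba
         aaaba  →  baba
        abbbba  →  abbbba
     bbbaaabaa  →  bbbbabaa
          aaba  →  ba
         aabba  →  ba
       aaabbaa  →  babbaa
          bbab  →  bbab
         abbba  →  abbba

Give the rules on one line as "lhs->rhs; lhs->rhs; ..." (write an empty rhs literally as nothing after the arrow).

aaa->ba; aab->aa

  | babbbaa
  | aaa => ba
  | aaaba => baba
  | abbbba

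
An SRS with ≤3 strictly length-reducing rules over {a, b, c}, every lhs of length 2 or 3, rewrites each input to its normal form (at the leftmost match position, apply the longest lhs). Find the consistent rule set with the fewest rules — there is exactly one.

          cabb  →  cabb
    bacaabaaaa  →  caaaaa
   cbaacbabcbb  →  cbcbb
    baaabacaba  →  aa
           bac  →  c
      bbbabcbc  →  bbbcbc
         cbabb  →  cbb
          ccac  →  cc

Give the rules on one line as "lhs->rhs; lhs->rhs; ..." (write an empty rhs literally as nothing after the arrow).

  | cabb
  | bacaabaaaa => caabaaaa => caaaaa
  | cbaacbabcbb => cacbabcbb => cbabcbb => cbcbb
  | baaabacaba => aabacaba => aacaba => aaba => aa

ac->; ba->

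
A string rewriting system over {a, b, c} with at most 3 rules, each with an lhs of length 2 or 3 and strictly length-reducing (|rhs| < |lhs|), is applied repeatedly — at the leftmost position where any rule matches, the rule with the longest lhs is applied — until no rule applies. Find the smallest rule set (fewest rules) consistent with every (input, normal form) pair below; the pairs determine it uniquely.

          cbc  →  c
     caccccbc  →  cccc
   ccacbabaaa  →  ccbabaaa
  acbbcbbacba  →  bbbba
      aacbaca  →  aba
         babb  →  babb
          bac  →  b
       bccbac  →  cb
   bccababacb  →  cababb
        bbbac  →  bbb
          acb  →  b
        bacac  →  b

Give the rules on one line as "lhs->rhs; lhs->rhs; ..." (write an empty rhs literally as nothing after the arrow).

  | cbc => c
  | caccccbc => ccccbc => cccc
  | ccacbabaaa => ccbabaaa
  | acbbcbbacba => bbcbbacba => bbbacba => bbbba

ac->; bc->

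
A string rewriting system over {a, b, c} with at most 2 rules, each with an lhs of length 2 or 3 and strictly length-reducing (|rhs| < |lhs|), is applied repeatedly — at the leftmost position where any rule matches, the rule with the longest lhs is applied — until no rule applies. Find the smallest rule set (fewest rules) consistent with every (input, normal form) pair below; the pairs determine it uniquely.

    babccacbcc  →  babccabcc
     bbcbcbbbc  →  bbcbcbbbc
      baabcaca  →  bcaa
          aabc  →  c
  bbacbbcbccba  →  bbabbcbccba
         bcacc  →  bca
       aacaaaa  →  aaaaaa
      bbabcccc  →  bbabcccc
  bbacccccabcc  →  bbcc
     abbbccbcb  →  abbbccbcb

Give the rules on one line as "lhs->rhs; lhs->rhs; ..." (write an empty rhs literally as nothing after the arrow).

  | babccacbcc => babccabcc
  | bbcbcbbbc
  | baabcaca => bcaca => bcaa
  | aabc => c

aab->; ac->a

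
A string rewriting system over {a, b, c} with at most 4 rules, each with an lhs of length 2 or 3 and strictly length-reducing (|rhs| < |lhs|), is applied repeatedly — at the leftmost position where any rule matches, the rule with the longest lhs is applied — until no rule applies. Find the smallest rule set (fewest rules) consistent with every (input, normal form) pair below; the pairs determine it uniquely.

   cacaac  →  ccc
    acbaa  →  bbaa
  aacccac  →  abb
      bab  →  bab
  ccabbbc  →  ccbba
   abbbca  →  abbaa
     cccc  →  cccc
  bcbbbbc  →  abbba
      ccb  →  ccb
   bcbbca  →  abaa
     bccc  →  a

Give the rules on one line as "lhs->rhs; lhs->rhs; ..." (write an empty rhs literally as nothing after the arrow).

  | cacaac => ccaac => ccac => ccc
  | acbaa => bbaa
  | aacccac => abccac => aacac => abac => abb
  | bab

ac->b; bc->a; ca->c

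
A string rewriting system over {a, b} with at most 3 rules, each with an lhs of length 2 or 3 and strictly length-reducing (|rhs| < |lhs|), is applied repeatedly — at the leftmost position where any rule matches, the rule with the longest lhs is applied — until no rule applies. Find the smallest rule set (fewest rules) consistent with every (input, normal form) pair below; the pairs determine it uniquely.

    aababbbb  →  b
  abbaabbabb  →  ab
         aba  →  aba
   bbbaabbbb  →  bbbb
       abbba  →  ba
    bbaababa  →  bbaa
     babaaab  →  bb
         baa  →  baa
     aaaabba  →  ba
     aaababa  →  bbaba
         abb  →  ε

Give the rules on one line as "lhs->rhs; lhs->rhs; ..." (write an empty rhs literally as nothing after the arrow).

  | aababbbb => aabbbb => abbb => b
  | abbaabbabb => aabbabb => ababb => ab
  | aba
  | bbbaabbbb => bbbabbb => bbbb

aaa->b; aab->a; abb->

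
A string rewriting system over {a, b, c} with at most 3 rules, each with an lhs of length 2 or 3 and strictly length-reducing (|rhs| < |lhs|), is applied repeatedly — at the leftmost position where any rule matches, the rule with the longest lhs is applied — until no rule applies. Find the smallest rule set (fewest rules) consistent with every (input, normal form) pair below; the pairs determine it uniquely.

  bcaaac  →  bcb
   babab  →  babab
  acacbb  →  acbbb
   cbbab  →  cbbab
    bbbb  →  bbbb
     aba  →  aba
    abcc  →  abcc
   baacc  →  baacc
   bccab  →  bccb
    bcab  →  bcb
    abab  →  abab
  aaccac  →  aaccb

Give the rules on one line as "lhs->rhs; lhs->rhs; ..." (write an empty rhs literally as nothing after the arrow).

ca->c; cac->cb

  | bcaaac => bcaac => bcac => bcb
  | babab
  | acacbb => acbbb
  | cbbab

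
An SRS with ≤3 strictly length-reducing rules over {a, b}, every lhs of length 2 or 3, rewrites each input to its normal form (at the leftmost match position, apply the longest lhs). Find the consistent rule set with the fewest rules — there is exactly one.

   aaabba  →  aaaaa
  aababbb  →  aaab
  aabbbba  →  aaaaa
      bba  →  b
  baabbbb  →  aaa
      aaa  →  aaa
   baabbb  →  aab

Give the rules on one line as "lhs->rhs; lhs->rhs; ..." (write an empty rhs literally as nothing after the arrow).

abb->aa; ba->

  | aaabba => aaaaa
  | aababbb => aabbb => aaab
  | aabbbba => aaabba => aaaaa
  | bba => b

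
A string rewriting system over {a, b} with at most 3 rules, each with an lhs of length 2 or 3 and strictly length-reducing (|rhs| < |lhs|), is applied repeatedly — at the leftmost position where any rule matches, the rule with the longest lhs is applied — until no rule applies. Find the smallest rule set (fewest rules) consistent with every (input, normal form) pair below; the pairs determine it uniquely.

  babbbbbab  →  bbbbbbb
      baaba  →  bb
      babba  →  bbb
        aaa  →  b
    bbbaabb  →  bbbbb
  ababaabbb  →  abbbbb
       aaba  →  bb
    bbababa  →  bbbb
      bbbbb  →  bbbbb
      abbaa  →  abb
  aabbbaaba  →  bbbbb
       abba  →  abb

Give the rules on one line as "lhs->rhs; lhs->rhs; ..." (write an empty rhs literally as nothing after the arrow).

  | babbbbbab => bbbbbbab => bbbbbbb
  | baaba => baba => bba => bb
  | babba => bbba => bbb
  | aaa => ba => b

aa->b; ba->b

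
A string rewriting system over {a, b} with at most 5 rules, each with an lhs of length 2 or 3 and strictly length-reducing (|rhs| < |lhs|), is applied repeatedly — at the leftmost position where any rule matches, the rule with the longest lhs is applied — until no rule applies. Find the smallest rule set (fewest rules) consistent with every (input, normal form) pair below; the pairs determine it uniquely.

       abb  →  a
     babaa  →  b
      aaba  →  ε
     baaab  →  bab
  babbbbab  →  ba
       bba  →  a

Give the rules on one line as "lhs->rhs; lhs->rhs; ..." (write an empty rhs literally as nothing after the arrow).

  | abb => a
  | babaa => baa => b
  | aaba => aa => ε
  | baaab => bab

aa->; aab->a; aba->a; bb->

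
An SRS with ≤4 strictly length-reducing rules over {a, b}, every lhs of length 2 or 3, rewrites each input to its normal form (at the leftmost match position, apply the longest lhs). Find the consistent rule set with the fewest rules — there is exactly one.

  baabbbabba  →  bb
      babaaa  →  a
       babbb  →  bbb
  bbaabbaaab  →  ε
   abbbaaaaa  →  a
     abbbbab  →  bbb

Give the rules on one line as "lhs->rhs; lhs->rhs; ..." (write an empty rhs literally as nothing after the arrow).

  | baabbbabba => abbbabba => bbabba => bbba => bb
  | babaaa => baaa => aa => a
  | babbb => bbb
  | bbaabbaaab => babbaaab => bbaaab => baab => ab => ε

aa->a; ab->; ba->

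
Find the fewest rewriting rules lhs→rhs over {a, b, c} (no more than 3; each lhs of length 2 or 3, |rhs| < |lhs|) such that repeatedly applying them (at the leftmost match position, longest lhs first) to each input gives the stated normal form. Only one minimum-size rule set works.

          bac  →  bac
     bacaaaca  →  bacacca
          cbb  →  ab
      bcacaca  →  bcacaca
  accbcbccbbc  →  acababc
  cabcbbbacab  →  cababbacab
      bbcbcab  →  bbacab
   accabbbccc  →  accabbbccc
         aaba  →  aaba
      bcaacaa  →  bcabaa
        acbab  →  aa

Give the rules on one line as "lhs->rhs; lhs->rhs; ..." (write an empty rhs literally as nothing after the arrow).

  | bac
  | bacaaaca => bacacca
  | cbb => ab
  | bcacaca

aaa->ac; aac->ab; cb->a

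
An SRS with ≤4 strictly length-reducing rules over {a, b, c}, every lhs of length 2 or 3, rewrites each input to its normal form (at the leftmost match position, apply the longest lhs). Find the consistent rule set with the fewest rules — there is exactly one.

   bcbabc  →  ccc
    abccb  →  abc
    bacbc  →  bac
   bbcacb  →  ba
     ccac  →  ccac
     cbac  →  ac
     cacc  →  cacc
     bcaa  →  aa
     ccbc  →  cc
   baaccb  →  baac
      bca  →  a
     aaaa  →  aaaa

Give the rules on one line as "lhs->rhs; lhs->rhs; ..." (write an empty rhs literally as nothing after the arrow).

bab->cc; bca->a; cb->

  | bcbabc => babc => ccc
  | abccb => abc
  | bacbc => bac
  | bbcacb => bacb => ba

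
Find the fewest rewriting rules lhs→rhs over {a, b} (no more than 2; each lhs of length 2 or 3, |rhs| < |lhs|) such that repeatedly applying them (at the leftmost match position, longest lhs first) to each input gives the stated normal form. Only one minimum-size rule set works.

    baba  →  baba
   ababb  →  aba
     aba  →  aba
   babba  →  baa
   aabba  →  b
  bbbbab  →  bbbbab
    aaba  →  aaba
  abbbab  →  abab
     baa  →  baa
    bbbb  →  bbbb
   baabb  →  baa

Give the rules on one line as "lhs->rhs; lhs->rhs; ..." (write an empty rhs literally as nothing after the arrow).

aaa->b; abb->a

  | baba
  | ababb => aba
  | aba
  | babba => baa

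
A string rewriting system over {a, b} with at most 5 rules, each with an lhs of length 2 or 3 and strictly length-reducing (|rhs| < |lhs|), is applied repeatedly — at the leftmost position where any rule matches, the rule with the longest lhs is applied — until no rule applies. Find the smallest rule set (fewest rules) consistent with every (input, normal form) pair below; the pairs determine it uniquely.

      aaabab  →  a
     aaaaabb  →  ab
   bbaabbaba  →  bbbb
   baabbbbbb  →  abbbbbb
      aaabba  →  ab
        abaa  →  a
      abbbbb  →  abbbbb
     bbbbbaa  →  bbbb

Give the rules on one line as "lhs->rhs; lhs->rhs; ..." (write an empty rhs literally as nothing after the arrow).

aa->a; aab->a; ba->b; baa->a

  | aaabab => aabab => aab => a
  | aaaaabb => aaaabb => aaabb => aabb => ab
  | bbaabbaba => babbaba => bbbaba => bbbba => bbbb
  | baabbbbbb => abbbbbb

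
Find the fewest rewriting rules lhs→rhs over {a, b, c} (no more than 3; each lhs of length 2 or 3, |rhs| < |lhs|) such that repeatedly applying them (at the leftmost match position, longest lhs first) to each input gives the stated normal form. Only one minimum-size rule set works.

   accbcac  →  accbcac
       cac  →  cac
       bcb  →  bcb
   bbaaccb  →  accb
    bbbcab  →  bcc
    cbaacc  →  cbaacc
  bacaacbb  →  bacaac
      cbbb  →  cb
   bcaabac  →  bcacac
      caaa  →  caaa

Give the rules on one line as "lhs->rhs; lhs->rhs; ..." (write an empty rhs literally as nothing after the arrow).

  | accbcac
  | cac
  | bcb
  | bbaaccb => accb

ab->c; bb->; bba->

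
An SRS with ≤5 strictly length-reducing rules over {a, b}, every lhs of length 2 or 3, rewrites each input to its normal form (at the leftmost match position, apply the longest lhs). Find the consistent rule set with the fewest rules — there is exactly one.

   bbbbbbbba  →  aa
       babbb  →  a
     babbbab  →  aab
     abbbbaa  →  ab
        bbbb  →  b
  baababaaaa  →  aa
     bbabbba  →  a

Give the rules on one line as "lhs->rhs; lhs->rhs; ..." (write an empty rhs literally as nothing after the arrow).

  | bbbbbbbba => abbbbbba => bbbbba => abbba => bba => aa
  | babbb => abbb => bb => a
  | babbbab => abbbab => bbab => aab
  | abbbbaa => bbbaa => abaa => aaa => ab

aaa->ab; abb->b; ba->a; bb->a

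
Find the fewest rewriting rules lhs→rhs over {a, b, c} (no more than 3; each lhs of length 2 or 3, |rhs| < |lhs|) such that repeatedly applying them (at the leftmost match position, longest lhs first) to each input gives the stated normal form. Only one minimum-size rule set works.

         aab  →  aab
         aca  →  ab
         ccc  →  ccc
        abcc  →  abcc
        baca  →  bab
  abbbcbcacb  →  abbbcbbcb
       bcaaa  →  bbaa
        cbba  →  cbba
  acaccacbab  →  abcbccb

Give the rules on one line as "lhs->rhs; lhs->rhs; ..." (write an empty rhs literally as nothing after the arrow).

  | aab
  | aca => ab
  | ccc
  | abcc

ca->b; cba->cc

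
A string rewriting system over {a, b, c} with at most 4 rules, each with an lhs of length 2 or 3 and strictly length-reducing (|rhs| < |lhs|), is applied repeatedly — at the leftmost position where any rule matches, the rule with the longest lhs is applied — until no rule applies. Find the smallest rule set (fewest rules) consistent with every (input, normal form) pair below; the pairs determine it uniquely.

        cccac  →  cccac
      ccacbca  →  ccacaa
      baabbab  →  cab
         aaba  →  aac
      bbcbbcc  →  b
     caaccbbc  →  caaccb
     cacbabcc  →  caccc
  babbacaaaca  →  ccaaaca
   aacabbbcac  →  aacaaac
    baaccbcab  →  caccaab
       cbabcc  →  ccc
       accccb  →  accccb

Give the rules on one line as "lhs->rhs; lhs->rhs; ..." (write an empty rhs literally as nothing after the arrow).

ba->c; bc->; bca->aa

  | cccac
  | ccacbca => ccacaa
  | baabbab => cabbab => cabcb => cab
  | aaba => aac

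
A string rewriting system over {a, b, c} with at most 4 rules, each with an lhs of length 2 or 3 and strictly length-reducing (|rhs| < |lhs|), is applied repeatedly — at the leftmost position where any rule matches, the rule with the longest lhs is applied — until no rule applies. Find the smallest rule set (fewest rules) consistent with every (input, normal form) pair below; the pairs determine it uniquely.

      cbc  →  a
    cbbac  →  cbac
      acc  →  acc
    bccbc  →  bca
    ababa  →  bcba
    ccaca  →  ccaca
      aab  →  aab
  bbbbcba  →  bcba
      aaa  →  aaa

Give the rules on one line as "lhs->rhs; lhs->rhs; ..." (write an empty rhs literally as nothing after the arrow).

  | cbc => a
  | cbbac => cbac
  | acc
  | bccbc => bca

aba->bc; bb->b; cbc->a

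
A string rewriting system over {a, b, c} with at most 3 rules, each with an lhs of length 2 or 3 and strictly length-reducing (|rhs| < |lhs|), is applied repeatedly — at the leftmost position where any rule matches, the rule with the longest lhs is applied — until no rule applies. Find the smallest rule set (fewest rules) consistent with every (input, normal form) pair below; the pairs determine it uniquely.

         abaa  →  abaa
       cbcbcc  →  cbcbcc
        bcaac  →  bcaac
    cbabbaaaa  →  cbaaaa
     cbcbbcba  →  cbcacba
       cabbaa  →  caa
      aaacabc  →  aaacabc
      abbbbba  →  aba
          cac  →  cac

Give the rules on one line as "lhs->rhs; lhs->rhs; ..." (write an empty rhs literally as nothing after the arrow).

  | abaa
  | cbcbcc
  | bcaac
  | cbabbaaaa => cbaaaa

abb->; bb->a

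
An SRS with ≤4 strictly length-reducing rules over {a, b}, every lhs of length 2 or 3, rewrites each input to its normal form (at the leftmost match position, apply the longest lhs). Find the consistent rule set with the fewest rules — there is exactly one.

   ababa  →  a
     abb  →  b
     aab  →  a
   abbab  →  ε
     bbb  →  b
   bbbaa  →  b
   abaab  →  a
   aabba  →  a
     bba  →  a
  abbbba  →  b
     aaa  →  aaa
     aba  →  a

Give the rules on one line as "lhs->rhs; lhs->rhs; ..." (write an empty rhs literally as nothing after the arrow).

ab->; ba->b; bb->

  | ababa => aba => a
  | abb => b
  | aab => a
  | abbab => bab => bb => ε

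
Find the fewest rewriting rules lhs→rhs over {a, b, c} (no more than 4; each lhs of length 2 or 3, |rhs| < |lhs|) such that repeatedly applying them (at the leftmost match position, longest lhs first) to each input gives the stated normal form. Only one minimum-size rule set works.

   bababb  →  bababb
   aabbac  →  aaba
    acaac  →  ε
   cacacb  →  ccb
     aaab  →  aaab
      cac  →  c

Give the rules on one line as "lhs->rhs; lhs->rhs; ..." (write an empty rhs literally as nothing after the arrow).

  | bababb
  | aabbac => aaba
  | acaac => ac => ε
  | cacacb => ccb

ac->; aca->; bac->a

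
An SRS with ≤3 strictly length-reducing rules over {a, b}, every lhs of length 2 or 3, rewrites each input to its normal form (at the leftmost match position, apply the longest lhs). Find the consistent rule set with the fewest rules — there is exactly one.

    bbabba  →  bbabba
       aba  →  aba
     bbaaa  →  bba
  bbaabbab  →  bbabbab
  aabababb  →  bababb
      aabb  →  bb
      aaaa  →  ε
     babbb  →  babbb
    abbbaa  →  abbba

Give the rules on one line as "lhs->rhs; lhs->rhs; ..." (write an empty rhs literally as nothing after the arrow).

aa->; baa->ba

  | bbabba
  | aba
  | bbaaa => bbaa => bba
  | bbaabbab => bbabbab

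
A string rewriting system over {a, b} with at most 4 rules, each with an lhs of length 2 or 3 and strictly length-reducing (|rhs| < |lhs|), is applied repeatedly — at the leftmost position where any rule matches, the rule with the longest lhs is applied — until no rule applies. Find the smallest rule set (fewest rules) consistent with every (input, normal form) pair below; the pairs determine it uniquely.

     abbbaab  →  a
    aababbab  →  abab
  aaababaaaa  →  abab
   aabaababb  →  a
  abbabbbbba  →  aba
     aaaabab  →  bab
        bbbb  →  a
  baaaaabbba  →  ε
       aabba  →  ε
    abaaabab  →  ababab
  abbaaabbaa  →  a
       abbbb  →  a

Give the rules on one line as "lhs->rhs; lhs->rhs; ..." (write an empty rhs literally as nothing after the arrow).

aa->; abb->bb; bb->a

  | abbbaab => bbbaab => abaab => abb => bb => a
  | aababbab => babbab => bbbab => abab
  | aaababaaaa => ababaaaa => ababaa => abab
  | aabaababb => baababb => bbabb => aabb => bb => a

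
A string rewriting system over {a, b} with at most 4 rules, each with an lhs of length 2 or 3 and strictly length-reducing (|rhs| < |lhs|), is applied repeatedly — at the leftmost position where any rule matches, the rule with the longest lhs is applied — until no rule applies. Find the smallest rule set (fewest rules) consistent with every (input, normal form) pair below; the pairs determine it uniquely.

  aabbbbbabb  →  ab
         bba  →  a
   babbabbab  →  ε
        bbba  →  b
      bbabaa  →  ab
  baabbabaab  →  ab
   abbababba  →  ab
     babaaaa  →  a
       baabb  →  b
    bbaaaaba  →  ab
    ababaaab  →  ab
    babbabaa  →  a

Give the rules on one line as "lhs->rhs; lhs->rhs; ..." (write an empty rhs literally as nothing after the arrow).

  | aabbbbbabb => abbbbbabb => abbbabb => ababb => abbb => ab
  | bba => a
  | babbabbab => bbbabbab => babbab => bbbab => bab => bb => ε
  | bbba => ba => b

aa->a; ba->b; bb->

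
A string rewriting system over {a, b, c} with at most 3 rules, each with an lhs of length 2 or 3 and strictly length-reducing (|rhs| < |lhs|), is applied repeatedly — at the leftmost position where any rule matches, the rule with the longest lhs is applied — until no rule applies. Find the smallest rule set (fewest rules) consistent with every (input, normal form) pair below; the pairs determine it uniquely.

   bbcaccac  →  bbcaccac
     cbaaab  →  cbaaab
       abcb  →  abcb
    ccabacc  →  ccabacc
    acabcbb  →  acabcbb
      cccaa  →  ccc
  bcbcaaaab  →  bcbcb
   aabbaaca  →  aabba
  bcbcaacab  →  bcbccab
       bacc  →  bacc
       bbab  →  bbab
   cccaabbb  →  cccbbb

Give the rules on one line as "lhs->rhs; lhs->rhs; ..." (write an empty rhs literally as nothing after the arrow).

aac->; caa->c

  | bbcaccac
  | cbaaab
  | abcb
  | ccabacc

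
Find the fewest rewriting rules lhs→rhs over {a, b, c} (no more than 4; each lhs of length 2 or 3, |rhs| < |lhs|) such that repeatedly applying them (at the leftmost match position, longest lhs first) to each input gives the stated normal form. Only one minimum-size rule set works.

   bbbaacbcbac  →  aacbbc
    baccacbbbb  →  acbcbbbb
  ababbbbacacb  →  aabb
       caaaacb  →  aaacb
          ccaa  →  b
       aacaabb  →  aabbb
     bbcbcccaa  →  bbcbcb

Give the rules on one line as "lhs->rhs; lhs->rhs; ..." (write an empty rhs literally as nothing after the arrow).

abc->ab; ba->a; bab->bb; ca->b

  | bbbaacbcbac => bbaacbcbac => baacbcbac => aacbcbac => aacbcac => aacbbc
  | baccacbbbb => accacbbbb => acbcbbbb
  | ababbbbacacb => abbbbbacacb => abbbbacacb => abbbacacb => abbacacb => abacacb => aacacb => aabcb => aabb
  | caaaacb => baaacb => aaacb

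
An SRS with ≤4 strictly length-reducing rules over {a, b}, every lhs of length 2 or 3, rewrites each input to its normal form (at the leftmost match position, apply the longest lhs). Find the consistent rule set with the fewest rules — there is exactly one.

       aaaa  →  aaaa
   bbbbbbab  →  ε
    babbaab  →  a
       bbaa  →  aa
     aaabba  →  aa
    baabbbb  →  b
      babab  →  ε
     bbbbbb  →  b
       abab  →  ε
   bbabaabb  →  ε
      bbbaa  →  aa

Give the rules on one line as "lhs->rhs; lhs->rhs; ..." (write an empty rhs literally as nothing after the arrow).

  | aaaa
  | bbbbbbab => bbbbbab => bbbbab => bbbab => bbab => bab => ab => ε
  | babbaab => abbaab => baab => aab => a
  | bbaa => baa => aa

ab->; ba->a; bb->b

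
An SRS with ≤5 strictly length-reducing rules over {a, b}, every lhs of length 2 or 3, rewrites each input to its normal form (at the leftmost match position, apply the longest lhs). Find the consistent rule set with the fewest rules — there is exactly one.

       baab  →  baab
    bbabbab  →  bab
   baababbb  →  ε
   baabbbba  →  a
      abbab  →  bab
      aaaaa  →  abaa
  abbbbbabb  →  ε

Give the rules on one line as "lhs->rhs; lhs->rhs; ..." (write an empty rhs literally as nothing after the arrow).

aaa->ab; abb->b; bb->; bbb->

  | baab
  | bbabbab => abbab => bab
  | baababbb => baabbb => babb => bb => ε
  | baabbbba => babbba => bbba => a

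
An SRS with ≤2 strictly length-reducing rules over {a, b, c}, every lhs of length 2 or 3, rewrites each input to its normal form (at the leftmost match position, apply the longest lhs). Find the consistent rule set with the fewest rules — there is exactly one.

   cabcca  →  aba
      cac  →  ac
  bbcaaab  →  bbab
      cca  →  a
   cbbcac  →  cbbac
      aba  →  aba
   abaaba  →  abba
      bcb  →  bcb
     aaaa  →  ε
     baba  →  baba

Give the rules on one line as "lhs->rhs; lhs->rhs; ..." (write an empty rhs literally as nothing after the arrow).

  | cabcca => abcca => abca => aba
  | cac => ac
  | bbcaaab => bbaaab => bbab
  | cca => ca => a

aa->; ca->a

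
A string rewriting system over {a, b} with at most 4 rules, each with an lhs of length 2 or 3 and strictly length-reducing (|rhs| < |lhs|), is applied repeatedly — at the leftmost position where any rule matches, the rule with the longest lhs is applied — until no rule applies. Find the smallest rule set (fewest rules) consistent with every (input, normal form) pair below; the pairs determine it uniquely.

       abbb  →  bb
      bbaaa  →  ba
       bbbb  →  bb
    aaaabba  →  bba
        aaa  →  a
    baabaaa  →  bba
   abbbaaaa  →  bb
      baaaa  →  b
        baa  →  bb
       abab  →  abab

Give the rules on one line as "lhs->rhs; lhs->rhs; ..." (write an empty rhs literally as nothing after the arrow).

aa->; abb->b; baa->bb; bbb->b

  | abbb => bb
  | bbaaa => bbba => ba
  | bbbb => bb
  | aaaabba => aabba => bba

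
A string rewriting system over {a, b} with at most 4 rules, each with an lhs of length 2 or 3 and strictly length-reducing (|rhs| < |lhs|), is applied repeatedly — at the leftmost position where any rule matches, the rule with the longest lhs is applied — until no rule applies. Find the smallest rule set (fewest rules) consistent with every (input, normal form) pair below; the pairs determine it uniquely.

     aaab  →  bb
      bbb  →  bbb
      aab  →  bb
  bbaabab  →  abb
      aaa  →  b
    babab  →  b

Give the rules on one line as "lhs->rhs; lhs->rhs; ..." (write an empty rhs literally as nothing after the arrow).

aa->b; ba->b; bba->

  | aaab => bab => bb
  | bbb
  | aab => bb
  | bbaabab => abab => abb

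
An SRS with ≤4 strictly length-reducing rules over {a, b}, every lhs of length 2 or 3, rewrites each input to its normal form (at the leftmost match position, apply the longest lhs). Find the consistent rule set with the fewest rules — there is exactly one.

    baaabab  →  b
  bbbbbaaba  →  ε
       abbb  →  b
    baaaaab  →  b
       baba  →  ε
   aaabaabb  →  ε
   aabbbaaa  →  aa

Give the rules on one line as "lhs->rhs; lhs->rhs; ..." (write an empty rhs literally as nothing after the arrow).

ab->b; ba->; bb->

  | baaabab => aabab => abab => bab => b
  | bbbbbaaba => bbbaaba => baaba => aba => ba => ε
  | abbb => bbb => b
  | baaaaab => aaaab => aaab => aab => ab => b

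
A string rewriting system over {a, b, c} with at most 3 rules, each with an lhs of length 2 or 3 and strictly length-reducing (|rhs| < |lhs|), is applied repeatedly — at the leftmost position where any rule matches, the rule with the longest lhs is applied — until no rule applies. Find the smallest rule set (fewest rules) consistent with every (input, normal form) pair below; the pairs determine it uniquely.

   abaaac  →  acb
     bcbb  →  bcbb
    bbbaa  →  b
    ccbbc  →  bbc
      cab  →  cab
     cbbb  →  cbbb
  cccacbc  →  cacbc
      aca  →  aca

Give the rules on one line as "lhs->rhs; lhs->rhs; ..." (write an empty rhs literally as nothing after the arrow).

  | abaaac => aaac => acb
  | bcbb
  | bbbaa => bba => b
  | ccbbc => bbc

aac->cb; ba->; cc->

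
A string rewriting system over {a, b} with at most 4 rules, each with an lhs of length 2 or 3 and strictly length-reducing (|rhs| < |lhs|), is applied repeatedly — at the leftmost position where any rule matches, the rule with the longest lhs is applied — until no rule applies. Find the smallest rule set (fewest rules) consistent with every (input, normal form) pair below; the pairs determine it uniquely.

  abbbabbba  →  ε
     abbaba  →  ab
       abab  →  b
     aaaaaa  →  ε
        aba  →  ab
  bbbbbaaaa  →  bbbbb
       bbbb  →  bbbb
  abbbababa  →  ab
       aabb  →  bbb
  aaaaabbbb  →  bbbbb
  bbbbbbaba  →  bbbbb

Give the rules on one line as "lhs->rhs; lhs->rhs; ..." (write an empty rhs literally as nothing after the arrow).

  | abbbabbba => abbabba => ababa => aaa => ε
  | abbaba => abaa => aba => ab
  | abab => aa => b
  | aaaaaa => aaa => ε

aa->b; aaa->; ba->b; bab->a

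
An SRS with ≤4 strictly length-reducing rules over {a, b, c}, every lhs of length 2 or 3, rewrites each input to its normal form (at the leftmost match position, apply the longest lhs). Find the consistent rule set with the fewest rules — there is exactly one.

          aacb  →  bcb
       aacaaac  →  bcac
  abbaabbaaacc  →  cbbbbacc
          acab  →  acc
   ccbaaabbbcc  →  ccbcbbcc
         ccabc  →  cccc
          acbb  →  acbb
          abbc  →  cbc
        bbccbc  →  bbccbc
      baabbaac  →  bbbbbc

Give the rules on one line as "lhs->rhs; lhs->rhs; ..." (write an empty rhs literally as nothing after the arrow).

aa->b; aaa->a; ab->c

  | aacb => bcb
  | aacaaac => bcaaac => bcac
  | abbaabbaaacc => cbaabbaaacc => cbbbbaaacc => cbbbbacc
  | acab => acc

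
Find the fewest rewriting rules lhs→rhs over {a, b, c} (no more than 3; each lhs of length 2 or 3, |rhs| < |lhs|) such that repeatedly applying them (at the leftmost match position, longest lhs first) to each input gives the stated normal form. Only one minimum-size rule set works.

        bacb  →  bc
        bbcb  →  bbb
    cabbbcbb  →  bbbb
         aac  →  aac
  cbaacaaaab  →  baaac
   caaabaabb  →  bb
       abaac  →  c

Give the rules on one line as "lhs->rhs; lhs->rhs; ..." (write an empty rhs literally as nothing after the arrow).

  | bacb => bab => bc
  | bbcb => bbb
  | cabbbcbb => ccbbcbb => cbbcbb => bbcbb => bbbb
  | aac

ab->c; caa->; cb->b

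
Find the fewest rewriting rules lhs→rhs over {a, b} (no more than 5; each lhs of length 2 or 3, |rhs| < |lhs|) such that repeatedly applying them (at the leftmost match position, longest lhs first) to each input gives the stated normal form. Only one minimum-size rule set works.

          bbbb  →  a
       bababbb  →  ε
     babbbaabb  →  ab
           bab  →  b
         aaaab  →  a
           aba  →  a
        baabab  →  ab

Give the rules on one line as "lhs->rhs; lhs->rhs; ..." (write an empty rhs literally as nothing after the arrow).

  | bbbb => aab => a
  | bababbb => babbb => bbb => aa => ε
  | babbbaabb => bbbaabb => aaaabb => aabb => ab
  | bab => b

aa->; aab->a; ba->; bbb->aa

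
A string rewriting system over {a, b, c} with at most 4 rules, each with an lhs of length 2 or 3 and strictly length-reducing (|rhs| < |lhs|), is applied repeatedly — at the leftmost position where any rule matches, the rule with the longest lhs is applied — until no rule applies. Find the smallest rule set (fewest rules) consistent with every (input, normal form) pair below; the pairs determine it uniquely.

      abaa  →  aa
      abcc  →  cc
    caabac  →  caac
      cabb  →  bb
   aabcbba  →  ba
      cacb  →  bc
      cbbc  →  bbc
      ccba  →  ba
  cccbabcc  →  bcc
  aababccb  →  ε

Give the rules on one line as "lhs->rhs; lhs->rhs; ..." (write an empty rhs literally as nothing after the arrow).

  | abaa => aa
  | abcc => cc
  | caabac => caac
  | cabb => bcb => bb

ab->; cab->bc; cb->b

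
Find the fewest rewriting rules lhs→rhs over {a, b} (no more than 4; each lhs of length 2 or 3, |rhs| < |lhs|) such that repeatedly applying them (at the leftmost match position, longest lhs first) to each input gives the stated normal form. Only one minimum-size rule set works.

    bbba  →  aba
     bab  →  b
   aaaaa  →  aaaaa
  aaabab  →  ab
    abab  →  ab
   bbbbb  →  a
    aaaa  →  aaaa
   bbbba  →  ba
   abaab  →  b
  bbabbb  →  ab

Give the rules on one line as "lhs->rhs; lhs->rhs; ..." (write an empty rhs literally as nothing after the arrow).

aab->b; abb->b; bab->b; bb->a

  | bbba => aba
  | bab => b
  | aaaaa
  | aaabab => abab => ab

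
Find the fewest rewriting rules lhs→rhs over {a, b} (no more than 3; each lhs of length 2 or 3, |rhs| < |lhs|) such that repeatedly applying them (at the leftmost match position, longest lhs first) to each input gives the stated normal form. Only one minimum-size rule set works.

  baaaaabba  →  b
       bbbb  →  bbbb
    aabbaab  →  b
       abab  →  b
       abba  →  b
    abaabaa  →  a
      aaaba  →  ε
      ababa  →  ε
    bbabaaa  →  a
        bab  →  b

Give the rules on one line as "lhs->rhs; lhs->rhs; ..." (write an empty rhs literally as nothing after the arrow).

  | baaaaabba => aaaabba => aaabba => aabba => abba => bba => b
  | bbbb
  | aabbaab => abbaab => bbaab => bab => b
  | abab => bab => b

ab->b; ba->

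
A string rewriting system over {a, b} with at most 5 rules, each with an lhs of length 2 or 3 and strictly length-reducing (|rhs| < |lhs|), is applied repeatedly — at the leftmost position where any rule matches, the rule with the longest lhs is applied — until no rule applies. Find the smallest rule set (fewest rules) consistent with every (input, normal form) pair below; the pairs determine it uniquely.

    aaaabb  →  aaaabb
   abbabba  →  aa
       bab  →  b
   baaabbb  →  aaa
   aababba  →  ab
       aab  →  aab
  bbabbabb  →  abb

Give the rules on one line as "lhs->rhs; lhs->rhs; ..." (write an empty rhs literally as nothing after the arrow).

  | aaaabb
  | abbabba => abbba => aa
  | bab => b
  | baaabbb => aaabbb => aaa

aba->; ba->; baa->aa; bbb->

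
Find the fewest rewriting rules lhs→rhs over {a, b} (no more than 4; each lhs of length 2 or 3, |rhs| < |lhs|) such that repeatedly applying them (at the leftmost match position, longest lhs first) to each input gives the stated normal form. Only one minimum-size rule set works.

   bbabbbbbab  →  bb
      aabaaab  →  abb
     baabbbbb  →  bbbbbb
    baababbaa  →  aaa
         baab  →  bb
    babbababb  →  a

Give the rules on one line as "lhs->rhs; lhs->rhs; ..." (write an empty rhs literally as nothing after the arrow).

aab->bb; ba->a; bab->ba

  | bbabbbbbab => bbabbbbab => bbabbbab => bbabbab => bbabab => bbaab => baab => aab => bb
  | aabaaab => bbaaab => baaab => aaab => abb
  | baabbbbb => aabbbbb => bbbbbb
  | baababbaa => aababbaa => bbabbaa => bbabaa => bbaaa => baaa => aaa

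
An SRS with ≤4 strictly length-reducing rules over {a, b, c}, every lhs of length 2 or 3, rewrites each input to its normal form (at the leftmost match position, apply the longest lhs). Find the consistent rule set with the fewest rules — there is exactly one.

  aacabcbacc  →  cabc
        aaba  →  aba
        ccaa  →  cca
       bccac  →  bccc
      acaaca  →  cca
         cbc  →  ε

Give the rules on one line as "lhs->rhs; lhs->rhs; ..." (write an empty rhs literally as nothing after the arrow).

  | aacabcbacc => acabcbacc => cabcbacc => cabcbcc => cabc
  | aaba => aba
  | ccaa => cca
  | bccac => bccc

aa->a; ac->c; cbc->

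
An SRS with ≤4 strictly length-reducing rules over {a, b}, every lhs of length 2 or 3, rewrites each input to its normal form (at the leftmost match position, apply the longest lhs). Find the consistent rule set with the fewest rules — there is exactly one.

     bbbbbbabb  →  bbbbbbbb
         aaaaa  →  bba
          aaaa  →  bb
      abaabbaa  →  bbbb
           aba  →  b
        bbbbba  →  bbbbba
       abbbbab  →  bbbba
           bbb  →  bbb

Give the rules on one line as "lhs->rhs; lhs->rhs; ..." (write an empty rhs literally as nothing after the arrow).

  | bbbbbbabb => bbbbbbbb
  | aaaaa => baaa => bba
  | aaaa => baa => bb
  | abaabbaa => aaabbaa => babbaa => bbbaa => bbbb

aa->b; ab->a; abb->bb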